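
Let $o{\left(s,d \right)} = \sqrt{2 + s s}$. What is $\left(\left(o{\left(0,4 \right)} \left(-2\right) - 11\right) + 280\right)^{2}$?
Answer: $72369 - 1076 \sqrt{2} \approx 70847.0$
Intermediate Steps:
$o{\left(s,d \right)} = \sqrt{2 + s^{2}}$
$\left(\left(o{\left(0,4 \right)} \left(-2\right) - 11\right) + 280\right)^{2} = \left(\left(\sqrt{2 + 0^{2}} \left(-2\right) - 11\right) + 280\right)^{2} = \left(\left(\sqrt{2 + 0} \left(-2\right) - 11\right) + 280\right)^{2} = \left(\left(\sqrt{2} \left(-2\right) - 11\right) + 280\right)^{2} = \left(\left(- 2 \sqrt{2} - 11\right) + 280\right)^{2} = \left(\left(-11 - 2 \sqrt{2}\right) + 280\right)^{2} = \left(269 - 2 \sqrt{2}\right)^{2}$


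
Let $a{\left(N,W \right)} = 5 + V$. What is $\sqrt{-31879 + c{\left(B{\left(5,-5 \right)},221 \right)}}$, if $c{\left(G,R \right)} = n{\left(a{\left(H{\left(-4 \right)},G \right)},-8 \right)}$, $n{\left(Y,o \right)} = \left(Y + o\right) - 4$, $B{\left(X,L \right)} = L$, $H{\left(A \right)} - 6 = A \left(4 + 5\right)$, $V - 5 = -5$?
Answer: $i \sqrt{31886} \approx 178.57 i$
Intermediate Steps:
$V = 0$ ($V = 5 - 5 = 0$)
$H{\left(A \right)} = 6 + 9 A$ ($H{\left(A \right)} = 6 + A \left(4 + 5\right) = 6 + A 9 = 6 + 9 A$)
$a{\left(N,W \right)} = 5$ ($a{\left(N,W \right)} = 5 + 0 = 5$)
$n{\left(Y,o \right)} = -4 + Y + o$
$c{\left(G,R \right)} = -7$ ($c{\left(G,R \right)} = -4 + 5 - 8 = -7$)
$\sqrt{-31879 + c{\left(B{\left(5,-5 \right)},221 \right)}} = \sqrt{-31879 - 7} = \sqrt{-31886} = i \sqrt{31886}$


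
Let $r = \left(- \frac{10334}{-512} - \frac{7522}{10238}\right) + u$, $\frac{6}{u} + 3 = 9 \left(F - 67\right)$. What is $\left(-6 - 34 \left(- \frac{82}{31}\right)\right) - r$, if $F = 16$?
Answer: $\frac{201759723581}{3128077568} \approx 64.5$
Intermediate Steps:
$u = - \frac{1}{77}$ ($u = \frac{6}{-3 + 9 \left(16 - 67\right)} = \frac{6}{-3 + 9 \left(-51\right)} = \frac{6}{-3 - 459} = \frac{6}{-462} = 6 \left(- \frac{1}{462}\right) = - \frac{1}{77} \approx -0.012987$)
$r = \frac{1961192925}{100905728}$ ($r = \left(- \frac{10334}{-512} - \frac{7522}{10238}\right) - \frac{1}{77} = \left(\left(-10334\right) \left(- \frac{1}{512}\right) - \frac{3761}{5119}\right) - \frac{1}{77} = \left(\frac{5167}{256} - \frac{3761}{5119}\right) - \frac{1}{77} = \frac{25487057}{1310464} - \frac{1}{77} = \frac{1961192925}{100905728} \approx 19.436$)
$\left(-6 - 34 \left(- \frac{82}{31}\right)\right) - r = \left(-6 - 34 \left(- \frac{82}{31}\right)\right) - \frac{1961192925}{100905728} = \left(-6 - 34 \left(\left(-82\right) \frac{1}{31}\right)\right) - \frac{1961192925}{100905728} = \left(-6 - - \frac{2788}{31}\right) - \frac{1961192925}{100905728} = \left(-6 + \frac{2788}{31}\right) - \frac{1961192925}{100905728} = \frac{2602}{31} - \frac{1961192925}{100905728} = \frac{201759723581}{3128077568}$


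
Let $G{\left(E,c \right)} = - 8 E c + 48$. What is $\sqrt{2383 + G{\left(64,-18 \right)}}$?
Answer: $\sqrt{11647} \approx 107.92$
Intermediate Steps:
$G{\left(E,c \right)} = 48 - 8 E c$ ($G{\left(E,c \right)} = - 8 E c + 48 = 48 - 8 E c$)
$\sqrt{2383 + G{\left(64,-18 \right)}} = \sqrt{2383 - \left(-48 + 512 \left(-18\right)\right)} = \sqrt{2383 + \left(48 + 9216\right)} = \sqrt{2383 + 9264} = \sqrt{11647}$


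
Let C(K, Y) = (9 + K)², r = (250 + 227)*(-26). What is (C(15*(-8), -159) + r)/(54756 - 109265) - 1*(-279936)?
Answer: 15259031505/54509 ≈ 2.7994e+5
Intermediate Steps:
r = -12402 (r = 477*(-26) = -12402)
(C(15*(-8), -159) + r)/(54756 - 109265) - 1*(-279936) = ((9 + 15*(-8))² - 12402)/(54756 - 109265) - 1*(-279936) = ((9 - 120)² - 12402)/(-54509) + 279936 = ((-111)² - 12402)*(-1/54509) + 279936 = (12321 - 12402)*(-1/54509) + 279936 = -81*(-1/54509) + 279936 = 81/54509 + 279936 = 15259031505/54509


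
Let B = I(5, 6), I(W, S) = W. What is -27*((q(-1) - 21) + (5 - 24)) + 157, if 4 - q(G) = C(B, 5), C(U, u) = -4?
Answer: 1021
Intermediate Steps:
B = 5
q(G) = 8 (q(G) = 4 - 1*(-4) = 4 + 4 = 8)
-27*((q(-1) - 21) + (5 - 24)) + 157 = -27*((8 - 21) + (5 - 24)) + 157 = -27*(-13 - 19) + 157 = -27*(-32) + 157 = 864 + 157 = 1021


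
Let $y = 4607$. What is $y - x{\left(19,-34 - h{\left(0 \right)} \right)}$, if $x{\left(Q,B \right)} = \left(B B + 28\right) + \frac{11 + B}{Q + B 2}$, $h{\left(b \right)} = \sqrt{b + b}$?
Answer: $\frac{167704}{49} \approx 3422.5$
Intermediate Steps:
$h{\left(b \right)} = \sqrt{2} \sqrt{b}$ ($h{\left(b \right)} = \sqrt{2 b} = \sqrt{2} \sqrt{b}$)
$x{\left(Q,B \right)} = 28 + B^{2} + \frac{11 + B}{Q + 2 B}$ ($x{\left(Q,B \right)} = \left(B^{2} + 28\right) + \frac{11 + B}{Q + 2 B} = \left(28 + B^{2}\right) + \frac{11 + B}{Q + 2 B} = 28 + B^{2} + \frac{11 + B}{Q + 2 B}$)
$y - x{\left(19,-34 - h{\left(0 \right)} \right)} = 4607 - \frac{11 + 2 \left(-34 - \sqrt{2} \sqrt{0}\right)^{3} + 28 \cdot 19 + 57 \left(-34 - \sqrt{2} \sqrt{0}\right) + 19 \left(-34 - \sqrt{2} \sqrt{0}\right)^{2}}{19 + 2 \left(-34 - \sqrt{2} \sqrt{0}\right)} = 4607 - \frac{11 + 2 \left(-34 - \sqrt{2} \cdot 0\right)^{3} + 532 + 57 \left(-34 - \sqrt{2} \cdot 0\right) + 19 \left(-34 - \sqrt{2} \cdot 0\right)^{2}}{19 + 2 \left(-34 - \sqrt{2} \cdot 0\right)} = 4607 - \frac{11 + 2 \left(-34 - 0\right)^{3} + 532 + 57 \left(-34 - 0\right) + 19 \left(-34 - 0\right)^{2}}{19 + 2 \left(-34 - 0\right)} = 4607 - \frac{11 + 2 \left(-34 + 0\right)^{3} + 532 + 57 \left(-34 + 0\right) + 19 \left(-34 + 0\right)^{2}}{19 + 2 \left(-34 + 0\right)} = 4607 - \frac{11 + 2 \left(-34\right)^{3} + 532 + 57 \left(-34\right) + 19 \left(-34\right)^{2}}{19 + 2 \left(-34\right)} = 4607 - \frac{11 + 2 \left(-39304\right) + 532 - 1938 + 19 \cdot 1156}{19 - 68} = 4607 - \frac{11 - 78608 + 532 - 1938 + 21964}{-49} = 4607 - \left(- \frac{1}{49}\right) \left(-58039\right) = 4607 - \frac{58039}{49} = \frac{167704}{49}$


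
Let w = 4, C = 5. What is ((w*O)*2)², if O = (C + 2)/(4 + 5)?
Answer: 3136/81 ≈ 38.716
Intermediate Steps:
O = 7/9 (O = (5 + 2)/(4 + 5) = 7/9 ≈ 0.77778)
((w*O)*2)² = ((4*(7/9))*2)² = ((28/9)*2)² = (56/9)² = 3136/81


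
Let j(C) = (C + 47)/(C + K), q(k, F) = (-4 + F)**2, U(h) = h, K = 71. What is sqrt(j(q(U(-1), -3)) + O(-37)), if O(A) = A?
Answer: I*sqrt(905)/5 ≈ 6.0166*I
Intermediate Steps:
j(C) = (47 + C)/(71 + C) (j(C) = (C + 47)/(C + 71) = (47 + C)/(71 + C))
sqrt(j(q(U(-1), -3)) + O(-37)) = sqrt((47 + (-4 - 3)**2)/(71 + (-4 - 3)**2) - 37) = sqrt((47 + (-7)**2)/(71 + (-7)**2) - 37) = sqrt((47 + 49)/(71 + 49) - 37) = sqrt(96/120 - 37) = sqrt((1/120)*96 - 37) = sqrt(4/5 - 37) = sqrt(-181/5) = I*sqrt(905)/5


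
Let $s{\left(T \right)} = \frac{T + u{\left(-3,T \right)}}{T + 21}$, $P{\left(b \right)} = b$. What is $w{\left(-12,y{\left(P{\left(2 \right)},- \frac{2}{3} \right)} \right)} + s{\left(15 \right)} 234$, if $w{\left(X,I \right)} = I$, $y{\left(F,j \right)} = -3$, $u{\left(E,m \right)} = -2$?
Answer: $\frac{163}{2} \approx 81.5$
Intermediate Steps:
$s{\left(T \right)} = \frac{-2 + T}{21 + T}$ ($s{\left(T \right)} = \frac{T - 2}{T + 21} = \frac{-2 + T}{21 + T}$)
$w{\left(-12,y{\left(P{\left(2 \right)},- \frac{2}{3} \right)} \right)} + s{\left(15 \right)} 234 = -3 + \frac{-2 + 15}{21 + 15} \cdot 234 = -3 + \frac{1}{36} \cdot 13 \cdot 234 = -3 + \frac{13}{36} \cdot 234 = -3 + \frac{169}{2} = \frac{163}{2}$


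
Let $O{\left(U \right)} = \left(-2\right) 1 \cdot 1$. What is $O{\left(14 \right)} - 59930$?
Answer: $-59932$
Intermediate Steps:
$O{\left(U \right)} = -2$ ($O{\left(U \right)} = \left(-2\right) 1 = -2$)
$O{\left(14 \right)} - 59930 = -2 - 59930 = -59932$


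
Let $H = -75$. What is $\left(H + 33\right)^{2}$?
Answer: $1764$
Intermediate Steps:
$\left(H + 33\right)^{2} = \left(-75 + 33\right)^{2} = \left(-42\right)^{2} = 1764$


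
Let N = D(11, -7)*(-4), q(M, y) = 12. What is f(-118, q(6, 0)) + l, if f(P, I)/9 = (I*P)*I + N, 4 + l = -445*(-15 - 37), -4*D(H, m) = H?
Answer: -129693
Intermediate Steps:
D(H, m) = -H/4
N = 11 (N = -1/4*11*(-4) = -11/4*(-4) = 11)
l = 23136 (l = -4 - 445*(-15 - 37) = -4 - 445*(-52) = -4 + 23140 = 23136)
f(P, I) = 99 + 9*P*I**2 (f(P, I) = 9*((I*P)*I + 11) = 9*(P*I**2 + 11) = 9*(11 + P*I**2) = 99 + 9*P*I**2)
f(-118, q(6, 0)) + l = (99 + 9*(-118)*12**2) + 23136 = (99 + 9*(-118)*144) + 23136 = (99 - 152928) + 23136 = -152829 + 23136 = -129693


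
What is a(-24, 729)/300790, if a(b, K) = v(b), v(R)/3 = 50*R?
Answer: -360/30079 ≈ -0.011968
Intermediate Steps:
v(R) = 150*R (v(R) = 3*(50*R) = 150*R)
a(b, K) = 150*b
a(-24, 729)/300790 = (150*(-24))/300790 = -3600*1/300790 = -360/30079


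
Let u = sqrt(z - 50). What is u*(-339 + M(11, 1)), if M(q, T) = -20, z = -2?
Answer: -718*I*sqrt(13) ≈ -2588.8*I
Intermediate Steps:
u = 2*I*sqrt(13) (u = sqrt(-2 - 50) = sqrt(-52) = 2*I*sqrt(13) ≈ 7.2111*I)
u*(-339 + M(11, 1)) = (2*I*sqrt(13))*(-339 - 20) = (2*I*sqrt(13))*(-359) = -718*I*sqrt(13)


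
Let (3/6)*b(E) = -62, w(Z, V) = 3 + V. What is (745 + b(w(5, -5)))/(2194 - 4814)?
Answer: -621/2620 ≈ -0.23702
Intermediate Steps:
b(E) = -124 (b(E) = 2*(-62) = -124)
(745 + b(w(5, -5)))/(2194 - 4814) = (745 - 124)/(2194 - 4814) = 621/(-2620) = 621*(-1/2620) = -621/2620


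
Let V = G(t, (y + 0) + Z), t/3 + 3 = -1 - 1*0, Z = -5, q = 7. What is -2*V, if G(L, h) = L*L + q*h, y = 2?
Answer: -246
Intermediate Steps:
t = -12 (t = -9 + 3*(-1 - 1*0) = -9 + 3*(-1 + 0) = -9 + 3*(-1) = -9 - 3 = -12)
G(L, h) = L² + 7*h (G(L, h) = L*L + 7*h = L² + 7*h)
V = 123 (V = (-12)² + 7*((2 + 0) - 5) = 144 + 7*(2 - 5) = 144 + 7*(-3) = 144 - 21 = 123)
-2*V = -2*123 = -246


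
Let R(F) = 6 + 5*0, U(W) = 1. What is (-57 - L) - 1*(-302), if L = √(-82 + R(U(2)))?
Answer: 245 - 2*I*√19 ≈ 245.0 - 8.7178*I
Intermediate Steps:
R(F) = 6 (R(F) = 6 + 0 = 6)
L = 2*I*√19 (L = √(-82 + 6) = √(-76) = 2*I*√19 ≈ 8.7178*I)
(-57 - L) - 1*(-302) = (-57 - 2*I*√19) - 1*(-302) = (-57 - 2*I*√19) + 302 = 245 - 2*I*√19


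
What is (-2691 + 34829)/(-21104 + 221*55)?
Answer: -32138/8949 ≈ -3.5912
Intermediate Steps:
(-2691 + 34829)/(-21104 + 221*55) = 32138/(-21104 + 12155) = 32138/(-8949) = 32138*(-1/8949) = -32138/8949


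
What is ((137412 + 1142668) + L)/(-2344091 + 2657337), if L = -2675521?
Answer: -1395441/313246 ≈ -4.4548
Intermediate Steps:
((137412 + 1142668) + L)/(-2344091 + 2657337) = ((137412 + 1142668) - 2675521)/(-2344091 + 2657337) = (1280080 - 2675521)/313246 = -1395441*1/313246 = -1395441/313246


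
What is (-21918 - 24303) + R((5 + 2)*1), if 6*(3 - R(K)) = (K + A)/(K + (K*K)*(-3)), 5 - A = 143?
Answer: -38823251/840 ≈ -46218.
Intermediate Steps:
A = -138 (A = 5 - 1*143 = 5 - 143 = -138)
R(K) = 3 - (-138 + K)/(6*(K - 3*K**2)) (R(K) = 3 - (K - 138)/(6*(K + (K*K)*(-3))) = 3 - (-138 + K)/(6*(K + K**2*(-3))) = 3 - (-138 + K)/(6*(K - 3*K**2)))
(-21918 - 24303) + R((5 + 2)*1) = (-21918 - 24303) + (-138 - 17*(5 + 2) + 54*((5 + 2)*1)**2)/(6*(((5 + 2)*1))*(-1 + 3*((5 + 2)*1))) = -46221 + (-138 - 119 + 54*(7*1)**2)/(6*((7*1))*(-1 + 3*(7*1))) = -46221 + (1/6)*(-138 - 17*7 + 54*7**2)/(7*(-1 + 3*7)) = -46221 + (1/6)*(1/7)*(-138 - 119 + 54*49)/(-1 + 21) = -46221 + (1/6)*(1/7)*(-138 - 119 + 2646)/20 = -46221 + (1/6)*(1/7)*(1/20)*2389 = -46221 + 2389/840 = -38823251/840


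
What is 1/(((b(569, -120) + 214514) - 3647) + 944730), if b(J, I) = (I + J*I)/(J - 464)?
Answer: 7/8084619 ≈ 8.6584e-7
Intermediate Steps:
b(J, I) = (I + I*J)/(-464 + J)
1/(((b(569, -120) + 214514) - 3647) + 944730) = 1/(((-120*(1 + 569)/(-464 + 569) + 214514) - 3647) + 944730) = 1/(((-120*570/105 + 214514) - 3647) + 944730) = 1/(((-120*1/105*570 + 214514) - 3647) + 944730) = 1/(((-4560/7 + 214514) - 3647) + 944730) = 1/((1497038/7 - 3647) + 944730) = 1/(1471509/7 + 944730) = 1/(8084619/7) = 7/8084619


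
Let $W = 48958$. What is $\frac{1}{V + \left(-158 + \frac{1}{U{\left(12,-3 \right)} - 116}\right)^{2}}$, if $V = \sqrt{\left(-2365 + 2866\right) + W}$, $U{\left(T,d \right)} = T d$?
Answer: $\frac{13326763541056}{332690630297926977} - \frac{533794816 \sqrt{49459}}{332690630297926977} \approx 3.9701 \cdot 10^{-5}$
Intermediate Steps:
$V = \sqrt{49459}$ ($V = \sqrt{\left(-2365 + 2866\right) + 48958} = \sqrt{501 + 48958} = \sqrt{49459} \approx 222.39$)
$\frac{1}{V + \left(-158 + \frac{1}{U{\left(12,-3 \right)} - 116}\right)^{2}} = \frac{1}{\sqrt{49459} + \left(-158 + \frac{1}{12 \left(-3\right) - 116}\right)^{2}} = \frac{1}{\sqrt{49459} + \left(-158 + \frac{1}{-36 - 116}\right)^{2}} = \frac{1}{\sqrt{49459} + \left(-158 + \frac{1}{-152}\right)^{2}} = \frac{1}{\sqrt{49459} + \left(-158 - \frac{1}{152}\right)^{2}} = \frac{1}{\sqrt{49459} + \left(- \frac{24017}{152}\right)^{2}} = \frac{1}{\sqrt{49459} + \frac{576816289}{23104}} = \frac{1}{\frac{576816289}{23104} + \sqrt{49459}}$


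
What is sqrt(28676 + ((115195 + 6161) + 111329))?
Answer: sqrt(261361) ≈ 511.23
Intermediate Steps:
sqrt(28676 + ((115195 + 6161) + 111329)) = sqrt(28676 + (121356 + 111329)) = sqrt(28676 + 232685) = sqrt(261361)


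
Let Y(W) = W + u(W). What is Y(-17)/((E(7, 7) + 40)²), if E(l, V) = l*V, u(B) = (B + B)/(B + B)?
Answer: -16/7921 ≈ -0.0020199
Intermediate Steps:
u(B) = 1 (u(B) = (2*B)/((2*B)) = (2*B)*(1/(2*B)) = 1)
E(l, V) = V*l
Y(W) = 1 + W (Y(W) = W + 1 = 1 + W)
Y(-17)/((E(7, 7) + 40)²) = (1 - 17)/((7*7 + 40)²) = -16/(49 + 40)² = -16/(89²) = -16/7921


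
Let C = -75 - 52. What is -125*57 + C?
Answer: -7252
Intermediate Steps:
C = -127
-125*57 + C = -125*57 - 127 = -7125 - 127 = -7252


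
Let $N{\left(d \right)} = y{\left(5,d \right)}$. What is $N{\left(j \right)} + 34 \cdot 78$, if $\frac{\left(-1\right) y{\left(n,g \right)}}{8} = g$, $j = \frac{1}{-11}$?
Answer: $\frac{29180}{11} \approx 2652.7$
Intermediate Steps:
$j = - \frac{1}{11} \approx -0.090909$
$y{\left(n,g \right)} = - 8 g$
$N{\left(d \right)} = - 8 d$
$N{\left(j \right)} + 34 \cdot 78 = \left(-8\right) \left(- \frac{1}{11}\right) + 34 \cdot 78 = \frac{8}{11} + 2652 = \frac{29180}{11}$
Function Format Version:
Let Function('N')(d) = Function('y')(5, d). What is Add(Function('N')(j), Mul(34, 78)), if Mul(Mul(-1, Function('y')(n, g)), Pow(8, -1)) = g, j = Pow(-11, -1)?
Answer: Rational(29180, 11) ≈ 2652.7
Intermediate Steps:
j = Rational(-1, 11) ≈ -0.090909
Function('y')(n, g) = Mul(-8, g)
Function('N')(d) = Mul(-8, d)
Add(Function('N')(j), Mul(34, 78)) = Add(Mul(-8, Rational(-1, 11)), Mul(34, 78)) = Add(Rational(8, 11), 2652) = Rational(29180, 11)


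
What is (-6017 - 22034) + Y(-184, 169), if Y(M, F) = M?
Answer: -28235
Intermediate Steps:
(-6017 - 22034) + Y(-184, 169) = (-6017 - 22034) - 184 = -28051 - 184 = -28235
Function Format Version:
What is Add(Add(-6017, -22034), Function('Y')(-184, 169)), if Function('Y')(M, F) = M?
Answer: -28235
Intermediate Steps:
Add(Add(-6017, -22034), Function('Y')(-184, 169)) = Add(Add(-6017, -22034), -184) = Add(-28051, -184) = -28235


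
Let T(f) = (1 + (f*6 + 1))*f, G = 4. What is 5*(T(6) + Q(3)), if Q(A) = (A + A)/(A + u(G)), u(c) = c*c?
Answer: 21690/19 ≈ 1141.6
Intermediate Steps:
u(c) = c²
Q(A) = 2*A/(16 + A) (Q(A) = (A + A)/(A + 4²) = (2*A)/(A + 16) = (2*A)/(16 + A) = 2*A/(16 + A))
T(f) = f*(2 + 6*f) (T(f) = (1 + (6*f + 1))*f = (1 + (1 + 6*f))*f = (2 + 6*f)*f = f*(2 + 6*f))
5*(T(6) + Q(3)) = 5*(2*6*(1 + 3*6) + 2*3/(16 + 3)) = 5*(2*6*(1 + 18) + 2*3/19) = 5*(2*6*19 + 2*3*(1/19)) = 5*(228 + 6/19) = 5*(4338/19) = 21690/19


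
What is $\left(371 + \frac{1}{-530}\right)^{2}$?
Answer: $\frac{38662963641}{280900} \approx 1.3764 \cdot 10^{5}$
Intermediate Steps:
$\left(371 + \frac{1}{-530}\right)^{2} = \left(371 - \frac{1}{530}\right)^{2} = \left(\frac{196629}{530}\right)^{2} = \frac{38662963641}{280900}$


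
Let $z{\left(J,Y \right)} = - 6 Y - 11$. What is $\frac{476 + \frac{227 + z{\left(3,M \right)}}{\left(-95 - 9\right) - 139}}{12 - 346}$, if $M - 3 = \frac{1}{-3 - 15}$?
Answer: $- \frac{346409}{243486} \approx -1.4227$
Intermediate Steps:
$M = \frac{53}{18}$ ($M = 3 + \frac{1}{-3 - 15} = 3 + \frac{1}{-18} = 3 - \frac{1}{18} = \frac{53}{18} \approx 2.9444$)
$z{\left(J,Y \right)} = -11 - 6 Y$
$\frac{476 + \frac{227 + z{\left(3,M \right)}}{\left(-95 - 9\right) - 139}}{12 - 346} = \frac{476 + \frac{227 - \frac{86}{3}}{\left(-95 - 9\right) - 139}}{12 - 346} = \frac{476 + \frac{227 - \frac{86}{3}}{\left(-95 - 9\right) - 139}}{-334} = \left(476 + \frac{227 - \frac{86}{3}}{-104 - 139}\right) \left(- \frac{1}{334}\right) = \left(476 + \frac{595}{3 \left(-243\right)}\right) \left(- \frac{1}{334}\right) = \left(476 + \frac{595}{3} \left(- \frac{1}{243}\right)\right) \left(- \frac{1}{334}\right) = \left(476 - \frac{595}{729}\right) \left(- \frac{1}{334}\right) = \frac{346409}{729} \left(- \frac{1}{334}\right) = - \frac{346409}{243486}$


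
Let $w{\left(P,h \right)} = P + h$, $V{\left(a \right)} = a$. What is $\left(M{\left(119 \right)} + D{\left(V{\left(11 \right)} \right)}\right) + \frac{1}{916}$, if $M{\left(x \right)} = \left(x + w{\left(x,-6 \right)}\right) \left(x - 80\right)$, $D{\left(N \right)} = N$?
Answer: $\frac{8298045}{916} \approx 9059.0$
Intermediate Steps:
$M{\left(x \right)} = \left(-80 + x\right) \left(-6 + 2 x\right)$ ($M{\left(x \right)} = \left(x + \left(x - 6\right)\right) \left(x - 80\right) = \left(x + \left(-6 + x\right)\right) \left(-80 + x\right) = \left(-6 + 2 x\right) \left(-80 + x\right) = \left(-80 + x\right) \left(-6 + 2 x\right)$)
$\left(M{\left(119 \right)} + D{\left(V{\left(11 \right)} \right)}\right) + \frac{1}{916} = \left(\left(480 - 19754 + 2 \cdot 119^{2}\right) + 11\right) + \frac{1}{916} = \left(\left(480 - 19754 + 2 \cdot 14161\right) + 11\right) + \frac{1}{916} = \left(\left(480 - 19754 + 28322\right) + 11\right) + \frac{1}{916} = \left(9048 + 11\right) + \frac{1}{916} = 9059 + \frac{1}{916} = \frac{8298045}{916}$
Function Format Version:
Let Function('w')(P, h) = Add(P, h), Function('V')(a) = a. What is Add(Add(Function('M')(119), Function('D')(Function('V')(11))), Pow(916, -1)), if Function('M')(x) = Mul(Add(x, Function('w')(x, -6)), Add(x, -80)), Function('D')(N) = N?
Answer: Rational(8298045, 916) ≈ 9059.0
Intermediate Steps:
Function('M')(x) = Mul(Add(-80, x), Add(-6, Mul(2, x))) (Function('M')(x) = Mul(Add(x, Add(x, -6)), Add(x, -80)) = Mul(Add(x, Add(-6, x)), Add(-80, x)) = Mul(Add(-6, Mul(2, x)), Add(-80, x)) = Mul(Add(-80, x), Add(-6, Mul(2, x))))
Add(Add(Function('M')(119), Function('D')(Function('V')(11))), Pow(916, -1)) = Add(Add(Add(480, Mul(-166, 119), Mul(2, Pow(119, 2))), 11), Pow(916, -1)) = Add(Add(Add(480, -19754, Mul(2, 14161)), 11), Rational(1, 916)) = Add(Add(Add(480, -19754, 28322), 11), Rational(1, 916)) = Add(Add(9048, 11), Rational(1, 916)) = Add(9059, Rational(1, 916)) = Rational(8298045, 916)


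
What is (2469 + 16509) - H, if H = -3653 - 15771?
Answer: 38402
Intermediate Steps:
H = -19424
(2469 + 16509) - H = (2469 + 16509) - 1*(-19424) = 18978 + 19424 = 38402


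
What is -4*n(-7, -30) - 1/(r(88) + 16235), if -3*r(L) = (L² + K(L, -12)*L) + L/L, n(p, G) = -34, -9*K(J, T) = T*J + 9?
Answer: 12534839/92168 ≈ 136.00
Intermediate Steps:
K(J, T) = -1 - J*T/9 (K(J, T) = -(T*J + 9)/9 = -(J*T + 9)/9 = -(9 + J*T)/9 = -1 - J*T/9)
r(L) = -⅓ - L²/3 - L*(-1 + 4*L/3)/3 (r(L) = -((L² + (-1 - ⅑*L*(-12))*L) + L/L)/3 = -((L² + (-1 + 4*L/3)*L) + 1)/3 = -((L² + L*(-1 + 4*L/3)) + 1)/3 = -(1 + L² + L*(-1 + 4*L/3))/3 = -⅓ - L²/3 - L*(-1 + 4*L/3)/3)
-4*n(-7, -30) - 1/(r(88) + 16235) = -4*(-34) - 1/((-⅓ - 7/9*88² + (⅓)*88) + 16235) = 136 - 1/((-⅓ - 7/9*7744 + 88/3) + 16235) = 136 - 1/((-⅓ - 54208/9 + 88/3) + 16235) = 136 - 1/(-53947/9 + 16235) = 136 - 1/92168/9 = 136 - 1*9/92168 = 136 - 9/92168 = 12534839/92168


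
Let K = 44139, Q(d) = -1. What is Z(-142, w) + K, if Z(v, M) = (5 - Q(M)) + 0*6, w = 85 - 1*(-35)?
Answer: 44145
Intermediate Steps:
w = 120 (w = 85 + 35 = 120)
Z(v, M) = 6 (Z(v, M) = (5 - 1*(-1)) + 0*6 = (5 + 1) + 0 = 6 + 0 = 6)
Z(-142, w) + K = 6 + 44139 = 44145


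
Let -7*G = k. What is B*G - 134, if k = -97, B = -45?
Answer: -5303/7 ≈ -757.57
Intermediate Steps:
G = 97/7 (G = -1/7*(-97) = 97/7 ≈ 13.857)
B*G - 134 = -45*97/7 - 134 = -4365/7 - 134 = -5303/7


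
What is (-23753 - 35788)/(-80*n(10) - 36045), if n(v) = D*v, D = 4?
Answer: 59541/39245 ≈ 1.5172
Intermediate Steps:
n(v) = 4*v
(-23753 - 35788)/(-80*n(10) - 36045) = (-23753 - 35788)/(-320*10 - 36045) = -59541/(-80*40 - 36045) = -59541/(-3200 - 36045) = -59541/(-39245) = -59541*(-1/39245) = 59541/39245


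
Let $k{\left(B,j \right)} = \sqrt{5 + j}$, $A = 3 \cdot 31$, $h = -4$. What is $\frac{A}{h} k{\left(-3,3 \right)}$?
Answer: $- \frac{93 \sqrt{2}}{2} \approx -65.761$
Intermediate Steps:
$A = 93$
$\frac{A}{h} k{\left(-3,3 \right)} = \frac{93}{-4} \sqrt{5 + 3} = 93 \left(- \frac{1}{4}\right) \sqrt{8} = - \frac{93 \cdot 2 \sqrt{2}}{4} = - \frac{93 \sqrt{2}}{2}$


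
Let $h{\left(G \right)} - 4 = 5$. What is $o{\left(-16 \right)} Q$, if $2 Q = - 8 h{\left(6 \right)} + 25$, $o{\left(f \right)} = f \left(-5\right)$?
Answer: $-1880$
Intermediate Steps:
$h{\left(G \right)} = 9$ ($h{\left(G \right)} = 4 + 5 = 9$)
$o{\left(f \right)} = - 5 f$
$Q = - \frac{47}{2}$ ($Q = \frac{\left(-8\right) 9 + 25}{2} = \frac{-72 + 25}{2} = \frac{1}{2} \left(-47\right) = - \frac{47}{2} \approx -23.5$)
$o{\left(-16 \right)} Q = \left(-5\right) \left(-16\right) \left(- \frac{47}{2}\right) = 80 \left(- \frac{47}{2}\right) = -1880$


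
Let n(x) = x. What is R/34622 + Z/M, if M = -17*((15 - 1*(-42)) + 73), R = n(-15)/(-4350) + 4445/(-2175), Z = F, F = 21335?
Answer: -756045229/78314964 ≈ -9.6539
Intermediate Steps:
Z = 21335
R = -355/174 (R = -15/(-4350) + 4445/(-2175) = -15*(-1/4350) + 4445*(-1/2175) = 1/290 - 889/435 = -355/174 ≈ -2.0402)
M = -2210 (M = -17*((15 + 42) + 73) = -17*(57 + 73) = -17*130 = -2210)
R/34622 + Z/M = -355/174/34622 + 21335/(-2210) = -355/174*1/34622 + 21335*(-1/2210) = -355/6024228 - 251/26 = -756045229/78314964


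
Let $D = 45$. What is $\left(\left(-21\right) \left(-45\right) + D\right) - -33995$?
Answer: $34985$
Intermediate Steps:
$\left(\left(-21\right) \left(-45\right) + D\right) - -33995 = \left(\left(-21\right) \left(-45\right) + 45\right) - -33995 = \left(945 + 45\right) + 33995 = 990 + 33995 = 34985$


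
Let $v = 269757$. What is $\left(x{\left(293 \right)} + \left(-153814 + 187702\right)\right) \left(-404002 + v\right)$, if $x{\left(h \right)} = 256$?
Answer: $-4583661280$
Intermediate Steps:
$\left(x{\left(293 \right)} + \left(-153814 + 187702\right)\right) \left(-404002 + v\right) = \left(256 + \left(-153814 + 187702\right)\right) \left(-404002 + 269757\right) = \left(256 + 33888\right) \left(-134245\right) = 34144 \left(-134245\right) = -4583661280$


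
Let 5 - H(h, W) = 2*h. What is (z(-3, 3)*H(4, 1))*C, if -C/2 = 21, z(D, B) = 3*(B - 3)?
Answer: 0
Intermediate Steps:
z(D, B) = -9 + 3*B (z(D, B) = 3*(-3 + B) = -9 + 3*B)
C = -42 (C = -2*21 = -42)
H(h, W) = 5 - 2*h
(z(-3, 3)*H(4, 1))*C = ((-9 + 3*3)*(5 - 2*4))*(-42) = ((-9 + 9)*(5 - 8))*(-42) = (0*(-3))*(-42) = 0*(-42) = 0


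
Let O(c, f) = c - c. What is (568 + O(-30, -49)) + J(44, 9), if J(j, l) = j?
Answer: 612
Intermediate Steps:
O(c, f) = 0
(568 + O(-30, -49)) + J(44, 9) = (568 + 0) + 44 = 568 + 44 = 612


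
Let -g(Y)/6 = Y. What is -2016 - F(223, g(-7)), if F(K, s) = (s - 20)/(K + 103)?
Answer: -328619/163 ≈ -2016.1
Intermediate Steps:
g(Y) = -6*Y
F(K, s) = (-20 + s)/(103 + K)
-2016 - F(223, g(-7)) = -2016 - (-20 - 6*(-7))/(103 + 223) = -2016 - (-20 + 42)/326 = -2016 - 22/326 = -2016 - 1*11/163 = -2016 - 11/163 = -328619/163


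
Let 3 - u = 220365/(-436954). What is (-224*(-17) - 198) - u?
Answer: 26709707/7406 ≈ 3606.5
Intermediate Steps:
u = 25953/7406 (u = 3 - 220365/(-436954) = 3 - 220365*(-1)/436954 = 3 - 1*(-3735/7406) = 3 + 3735/7406 = 25953/7406 ≈ 3.5043)
(-224*(-17) - 198) - u = (-224*(-17) - 198) - 1*25953/7406 = (3808 - 198) - 25953/7406 = 3610 - 25953/7406 = 26709707/7406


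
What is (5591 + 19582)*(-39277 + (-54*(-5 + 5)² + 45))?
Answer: -987587136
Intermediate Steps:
(5591 + 19582)*(-39277 + (-54*(-5 + 5)² + 45)) = 25173*(-39277 + (-54*0² + 45)) = 25173*(-39277 + (-54*0 + 45)) = 25173*(-39277 + (0 + 45)) = 25173*(-39277 + 45) = 25173*(-39232) = -987587136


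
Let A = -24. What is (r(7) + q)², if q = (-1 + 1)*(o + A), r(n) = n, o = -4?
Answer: 49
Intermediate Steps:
q = 0 (q = (-1 + 1)*(-4 - 24) = 0*(-28) = 0)
(r(7) + q)² = (7 + 0)² = 7² = 49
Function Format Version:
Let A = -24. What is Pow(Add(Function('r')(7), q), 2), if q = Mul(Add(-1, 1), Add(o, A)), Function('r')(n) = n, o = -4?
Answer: 49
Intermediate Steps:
q = 0 (q = Mul(Add(-1, 1), Add(-4, -24)) = Mul(0, -28) = 0)
Pow(Add(Function('r')(7), q), 2) = Pow(Add(7, 0), 2) = Pow(7, 2) = 49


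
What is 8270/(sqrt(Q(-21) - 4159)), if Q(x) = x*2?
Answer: -8270*I*sqrt(4201)/4201 ≈ -127.59*I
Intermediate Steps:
Q(x) = 2*x
8270/(sqrt(Q(-21) - 4159)) = 8270/(sqrt(2*(-21) - 4159)) = 8270/(sqrt(-42 - 4159)) = 8270/(sqrt(-4201)) = 8270/((I*sqrt(4201))) = 8270*(-I*sqrt(4201)/4201) = -8270*I*sqrt(4201)/4201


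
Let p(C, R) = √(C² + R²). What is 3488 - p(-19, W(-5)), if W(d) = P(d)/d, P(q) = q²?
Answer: 3488 - √386 ≈ 3468.4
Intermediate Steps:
W(d) = d (W(d) = d²/d = d)
3488 - p(-19, W(-5)) = 3488 - √((-19)² + (-5)²) = 3488 - √(361 + 25) = 3488 - √386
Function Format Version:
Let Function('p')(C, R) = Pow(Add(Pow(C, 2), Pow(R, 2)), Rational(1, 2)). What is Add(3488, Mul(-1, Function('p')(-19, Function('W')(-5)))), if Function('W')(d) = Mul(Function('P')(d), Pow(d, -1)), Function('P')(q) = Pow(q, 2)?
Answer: Add(3488, Mul(-1, Pow(386, Rational(1, 2)))) ≈ 3468.4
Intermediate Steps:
Function('W')(d) = d (Function('W')(d) = Mul(Pow(d, 2), Pow(d, -1)) = d)
Add(3488, Mul(-1, Function('p')(-19, Function('W')(-5)))) = Add(3488, Mul(-1, Pow(Add(Pow(-19, 2), Pow(-5, 2)), Rational(1, 2)))) = Add(3488, Mul(-1, Pow(Add(361, 25), Rational(1, 2)))) = Add(3488, Mul(-1, Pow(386, Rational(1, 2))))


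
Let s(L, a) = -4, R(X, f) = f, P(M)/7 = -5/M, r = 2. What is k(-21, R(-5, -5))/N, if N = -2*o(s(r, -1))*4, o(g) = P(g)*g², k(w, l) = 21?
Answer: -3/160 ≈ -0.018750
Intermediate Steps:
P(M) = -35/M (P(M) = 7*(-5/M) = -35/M)
o(g) = -35*g (o(g) = (-35/g)*g² = -35*g)
N = -1120 (N = -(-70)*(-4)*4 = -2*140*4 = -280*4 = -1120)
k(-21, R(-5, -5))/N = 21/(-1120) = 21*(-1/1120) = -3/160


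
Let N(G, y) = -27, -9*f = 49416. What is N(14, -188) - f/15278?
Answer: -610523/22917 ≈ -26.641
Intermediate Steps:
f = -16472/3 (f = -1/9*49416 = -16472/3 ≈ -5490.7)
N(14, -188) - f/15278 = -27 - (-16472)/(3*15278) = -27 - 1*(-8236/22917) = -27 + 8236/22917 = -610523/22917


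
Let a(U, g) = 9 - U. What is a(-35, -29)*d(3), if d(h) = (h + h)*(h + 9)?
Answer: 3168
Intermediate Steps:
d(h) = 2*h*(9 + h) (d(h) = (2*h)*(9 + h) = 2*h*(9 + h))
a(-35, -29)*d(3) = (9 - 1*(-35))*(2*3*(9 + 3)) = (9 + 35)*(2*3*12) = 44*72 = 3168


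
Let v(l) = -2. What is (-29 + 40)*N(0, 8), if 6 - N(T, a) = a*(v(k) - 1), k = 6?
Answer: 330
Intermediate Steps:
N(T, a) = 6 + 3*a (N(T, a) = 6 - a*(-2 - 1) = 6 - a*(-3) = 6 - (-3)*a = 6 + 3*a)
(-29 + 40)*N(0, 8) = (-29 + 40)*(6 + 3*8) = 11*(6 + 24) = 11*30 = 330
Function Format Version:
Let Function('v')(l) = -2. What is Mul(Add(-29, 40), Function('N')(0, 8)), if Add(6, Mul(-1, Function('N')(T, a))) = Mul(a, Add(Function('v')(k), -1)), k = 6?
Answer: 330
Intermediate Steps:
Function('N')(T, a) = Add(6, Mul(3, a)) (Function('N')(T, a) = Add(6, Mul(-1, Mul(a, Add(-2, -1)))) = Add(6, Mul(-1, Mul(a, -3))) = Add(6, Mul(-1, Mul(-3, a))) = Add(6, Mul(3, a)))
Mul(Add(-29, 40), Function('N')(0, 8)) = Mul(Add(-29, 40), Add(6, Mul(3, 8))) = Mul(11, Add(6, 24)) = Mul(11, 30) = 330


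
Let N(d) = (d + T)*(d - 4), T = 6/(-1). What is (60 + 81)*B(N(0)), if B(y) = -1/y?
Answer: -47/8 ≈ -5.8750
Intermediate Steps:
T = -6 (T = 6*(-1) = -6)
N(d) = (-6 + d)*(-4 + d) (N(d) = (d - 6)*(d - 4) = (-6 + d)*(-4 + d))
(60 + 81)*B(N(0)) = (60 + 81)*(-1/(24 + 0**2 - 10*0)) = 141*(-1/(24 + 0 + 0)) = 141*(-1/24) = -47/8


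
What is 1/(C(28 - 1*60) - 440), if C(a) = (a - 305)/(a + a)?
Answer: -64/27823 ≈ -0.0023003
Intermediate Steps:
C(a) = (-305 + a)/(2*a) (C(a) = (-305 + a)/((2*a)) = (-305 + a)*(1/(2*a)) = (-305 + a)/(2*a))
1/(C(28 - 1*60) - 440) = 1/((-305 + (28 - 1*60))/(2*(28 - 1*60)) - 440) = 1/((-305 + (28 - 60))/(2*(28 - 60)) - 440) = 1/((½)*(-305 - 32)/(-32) - 440) = 1/((½)*(-1/32)*(-337) - 440) = 1/(337/64 - 440) = 1/(-27823/64) = -64/27823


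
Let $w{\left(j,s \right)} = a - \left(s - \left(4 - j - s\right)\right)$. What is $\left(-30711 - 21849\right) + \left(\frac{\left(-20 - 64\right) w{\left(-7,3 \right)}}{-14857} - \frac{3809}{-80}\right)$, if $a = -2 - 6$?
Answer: $- \frac{62414143447}{1188560} \approx -52512.0$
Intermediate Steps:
$a = -8$ ($a = -2 - 6 = -8$)
$w{\left(j,s \right)} = -4 - j - 2 s$ ($w{\left(j,s \right)} = -8 - \left(s - \left(4 - j - s\right)\right) = -8 - \left(s + \left(-4 + j + s\right)\right) = -8 - \left(-4 + j + 2 s\right) = -4 - j - 2 s$)
$\left(-30711 - 21849\right) + \left(\frac{\left(-20 - 64\right) w{\left(-7,3 \right)}}{-14857} - \frac{3809}{-80}\right) = \left(-30711 - 21849\right) + \left(\frac{\left(-20 - 64\right) \left(-4 - -7 - 6\right)}{-14857} - \frac{3809}{-80}\right) = -52560 + \left(- 84 \left(-4 + 7 - 6\right) \left(- \frac{1}{14857}\right) - - \frac{3809}{80}\right) = -52560 + \left(\left(-84\right) \left(-3\right) \left(- \frac{1}{14857}\right) + \frac{3809}{80}\right) = -52560 + \left(252 \left(- \frac{1}{14857}\right) + \frac{3809}{80}\right) = -52560 + \left(- \frac{252}{14857} + \frac{3809}{80}\right) = -52560 + \frac{56570153}{1188560} = - \frac{62414143447}{1188560}$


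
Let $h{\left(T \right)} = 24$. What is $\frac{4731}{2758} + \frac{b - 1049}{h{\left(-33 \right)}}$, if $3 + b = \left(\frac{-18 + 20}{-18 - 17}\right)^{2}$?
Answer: $- \frac{60984503}{1447950} \approx -42.118$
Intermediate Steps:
$b = - \frac{3671}{1225}$ ($b = -3 + \left(\frac{-18 + 20}{-18 - 17}\right)^{2} = -3 + \left(\frac{2}{-35}\right)^{2} = -3 + \left(2 \left(- \frac{1}{35}\right)\right)^{2} = -3 + \left(- \frac{2}{35}\right)^{2} = -3 + \frac{4}{1225} = - \frac{3671}{1225} \approx -2.9967$)
$\frac{4731}{2758} + \frac{b - 1049}{h{\left(-33 \right)}} = \frac{4731}{2758} + \frac{- \frac{3671}{1225} - 1049}{24} = 4731 \cdot \frac{1}{2758} - \frac{161087}{3675} = \frac{4731}{2758} - \frac{161087}{3675} = - \frac{60984503}{1447950}$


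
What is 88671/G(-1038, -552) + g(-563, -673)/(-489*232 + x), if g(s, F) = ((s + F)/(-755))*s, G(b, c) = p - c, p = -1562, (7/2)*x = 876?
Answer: -442020823913/5035270160 ≈ -87.785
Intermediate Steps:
x = 1752/7 (x = (2/7)*876 = 1752/7 ≈ 250.29)
G(b, c) = -1562 - c
g(s, F) = s*(-F/755 - s/755) (g(s, F) = ((F + s)*(-1/755))*s = (-F/755 - s/755)*s = s*(-F/755 - s/755))
88671/G(-1038, -552) + g(-563, -673)/(-489*232 + x) = 88671/(-1562 - 1*(-552)) + (-1/755*(-563)*(-673 - 563))/(-489*232 + 1752/7) = 88671/(-1562 + 552) + (-1/755*(-563)*(-1236))/(-113448 + 1752/7) = 88671/(-1010) - 695868/(755*(-792384/7)) = 88671*(-1/1010) - 695868/755*(-7/792384) = -88671/1010 + 405923/49854160 = -442020823913/5035270160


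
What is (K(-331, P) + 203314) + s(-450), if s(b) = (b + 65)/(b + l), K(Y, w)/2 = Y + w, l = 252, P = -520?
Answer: 3629051/18 ≈ 2.0161e+5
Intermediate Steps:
K(Y, w) = 2*Y + 2*w (K(Y, w) = 2*(Y + w) = 2*Y + 2*w)
s(b) = (65 + b)/(252 + b) (s(b) = (b + 65)/(b + 252) = (65 + b)/(252 + b))
(K(-331, P) + 203314) + s(-450) = ((2*(-331) + 2*(-520)) + 203314) + (65 - 450)/(252 - 450) = ((-662 - 1040) + 203314) - 385/(-198) = (-1702 + 203314) - 1/198*(-385) = 201612 + 35/18 = 3629051/18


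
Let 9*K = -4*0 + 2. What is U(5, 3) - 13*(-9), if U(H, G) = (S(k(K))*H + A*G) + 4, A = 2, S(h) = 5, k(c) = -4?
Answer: 152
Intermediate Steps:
K = 2/9 (K = (-4*0 + 2)/9 = (0 + 2)/9 = (⅑)*2 = 2/9 ≈ 0.22222)
U(H, G) = 4 + 2*G + 5*H (U(H, G) = (5*H + 2*G) + 4 = (2*G + 5*H) + 4 = 4 + 2*G + 5*H)
U(5, 3) - 13*(-9) = (4 + 2*3 + 5*5) - 13*(-9) = (4 + 6 + 25) + 117 = 35 + 117 = 152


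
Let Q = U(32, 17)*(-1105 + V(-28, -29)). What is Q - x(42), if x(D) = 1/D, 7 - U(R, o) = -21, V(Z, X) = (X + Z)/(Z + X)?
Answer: -1298305/42 ≈ -30912.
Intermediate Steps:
V(Z, X) = 1 (V(Z, X) = (X + Z)/(X + Z) = 1)
U(R, o) = 28 (U(R, o) = 7 - 1*(-21) = 7 + 21 = 28)
Q = -30912 (Q = 28*(-1105 + 1) = 28*(-1104) = -30912)
Q - x(42) = -30912 - 1/42 = -1298305/42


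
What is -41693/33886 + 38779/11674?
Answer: 15910406/7607407 ≈ 2.0914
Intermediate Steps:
-41693/33886 + 38779/11674 = -41693*1/33886 + 38779*(1/11674) = -41693/33886 + 2983/898 = 15910406/7607407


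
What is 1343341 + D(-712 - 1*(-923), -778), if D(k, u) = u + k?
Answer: 1342774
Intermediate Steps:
D(k, u) = k + u
1343341 + D(-712 - 1*(-923), -778) = 1343341 + ((-712 - 1*(-923)) - 778) = 1343341 + ((-712 + 923) - 778) = 1343341 + (211 - 778) = 1343341 - 567 = 1342774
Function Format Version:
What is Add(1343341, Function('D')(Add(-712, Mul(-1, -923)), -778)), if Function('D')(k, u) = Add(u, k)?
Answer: 1342774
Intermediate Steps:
Function('D')(k, u) = Add(k, u)
Add(1343341, Function('D')(Add(-712, Mul(-1, -923)), -778)) = Add(1343341, Add(Add(-712, Mul(-1, -923)), -778)) = Add(1343341, Add(Add(-712, 923), -778)) = Add(1343341, Add(211, -778)) = Add(1343341, -567) = 1342774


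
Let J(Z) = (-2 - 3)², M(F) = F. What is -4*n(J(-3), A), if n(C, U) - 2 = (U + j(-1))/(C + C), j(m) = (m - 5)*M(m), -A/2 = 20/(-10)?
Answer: -44/5 ≈ -8.8000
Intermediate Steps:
J(Z) = 25 (J(Z) = (-5)² = 25)
A = 4 (A = -40/(-10) = -40*(-1)/10 = -2*(-2) = 4)
j(m) = m*(-5 + m) (j(m) = (m - 5)*m = (-5 + m)*m = m*(-5 + m))
n(C, U) = 2 + (6 + U)/(2*C) (n(C, U) = 2 + (U - (-5 - 1))/(C + C) = 2 + (U - 1*(-6))/((2*C)) = 2 + (U + 6)*(1/(2*C)) = 2 + (6 + U)*(1/(2*C)) = 2 + (6 + U)/(2*C))
-4*n(J(-3), A) = -2*(6 + 4 + 4*25)/25 = -2*(6 + 4 + 100)/25 = -2*110/25 = -4*11/5 = -44/5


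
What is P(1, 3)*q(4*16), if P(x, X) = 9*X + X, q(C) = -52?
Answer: -1560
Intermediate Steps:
P(x, X) = 10*X
P(1, 3)*q(4*16) = (10*3)*(-52) = 30*(-52) = -1560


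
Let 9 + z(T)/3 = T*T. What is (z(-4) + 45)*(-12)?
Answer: -792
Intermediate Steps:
z(T) = -27 + 3*T² (z(T) = -27 + 3*(T*T) = -27 + 3*T²)
(z(-4) + 45)*(-12) = ((-27 + 3*(-4)²) + 45)*(-12) = ((-27 + 3*16) + 45)*(-12) = ((-27 + 48) + 45)*(-12) = (21 + 45)*(-12) = 66*(-12) = -792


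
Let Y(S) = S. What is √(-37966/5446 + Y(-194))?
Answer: 3*I*√165572015/2723 ≈ 14.176*I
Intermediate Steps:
√(-37966/5446 + Y(-194)) = √(-37966/5446 - 194) = √(-37966*1/5446 - 194) = √(-18983/2723 - 194) = √(-547245/2723) = 3*I*√165572015/2723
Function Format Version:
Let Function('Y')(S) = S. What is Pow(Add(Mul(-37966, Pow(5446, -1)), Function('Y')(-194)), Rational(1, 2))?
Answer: Mul(Rational(3, 2723), I, Pow(165572015, Rational(1, 2))) ≈ Mul(14.176, I)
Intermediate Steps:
Pow(Add(Mul(-37966, Pow(5446, -1)), Function('Y')(-194)), Rational(1, 2)) = Pow(Add(Mul(-37966, Pow(5446, -1)), -194), Rational(1, 2)) = Pow(Add(Mul(-37966, Rational(1, 5446)), -194), Rational(1, 2)) = Pow(Add(Rational(-18983, 2723), -194), Rational(1, 2)) = Pow(Rational(-547245, 2723), Rational(1, 2)) = Mul(Rational(3, 2723), I, Pow(165572015, Rational(1, 2)))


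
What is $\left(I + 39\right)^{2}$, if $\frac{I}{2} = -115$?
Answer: $36481$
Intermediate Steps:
$I = -230$ ($I = 2 \left(-115\right) = -230$)
$\left(I + 39\right)^{2} = \left(-230 + 39\right)^{2} = \left(-191\right)^{2} = 36481$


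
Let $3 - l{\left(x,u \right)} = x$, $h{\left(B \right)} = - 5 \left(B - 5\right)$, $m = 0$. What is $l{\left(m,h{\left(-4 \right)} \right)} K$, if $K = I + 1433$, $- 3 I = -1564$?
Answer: $5863$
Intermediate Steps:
$h{\left(B \right)} = 25 - 5 B$ ($h{\left(B \right)} = - 5 \left(-5 + B\right) = 25 - 5 B$)
$I = \frac{1564}{3}$ ($I = \left(- \frac{1}{3}\right) \left(-1564\right) = \frac{1564}{3} \approx 521.33$)
$l{\left(x,u \right)} = 3 - x$
$K = \frac{5863}{3}$ ($K = \frac{1564}{3} + 1433 = \frac{5863}{3} \approx 1954.3$)
$l{\left(m,h{\left(-4 \right)} \right)} K = \left(3 - 0\right) \frac{5863}{3} = \left(3 + 0\right) \frac{5863}{3} = 3 \cdot \frac{5863}{3} = 5863$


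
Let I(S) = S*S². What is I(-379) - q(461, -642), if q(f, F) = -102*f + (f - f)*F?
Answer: -54392917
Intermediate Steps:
q(f, F) = -102*f (q(f, F) = -102*f + 0*F = -102*f + 0 = -102*f)
I(S) = S³
I(-379) - q(461, -642) = (-379)³ - (-102)*461 = -54439939 - 1*(-47022) = -54439939 + 47022 = -54392917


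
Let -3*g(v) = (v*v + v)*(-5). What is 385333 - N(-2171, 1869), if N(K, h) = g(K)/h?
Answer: 305286683/801 ≈ 3.8113e+5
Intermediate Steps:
g(v) = 5*v/3 + 5*v**2/3 (g(v) = -(v*v + v)*(-5)/3 = -(v**2 + v)*(-5)/3 = -(v + v**2)*(-5)/3 = -(-5*v - 5*v**2)/3 = 5*v/3 + 5*v**2/3)
N(K, h) = 5*K*(1 + K)/(3*h) (N(K, h) = (5*K*(1 + K)/3)/h = 5*K*(1 + K)/(3*h))
385333 - N(-2171, 1869) = 385333 - 5*(-2171)*(1 - 2171)/(3*1869) = 385333 - 5*(-2171)*(-2170)/(3*1869) = 385333 - 1*3365050/801 = 385333 - 3365050/801 = 305286683/801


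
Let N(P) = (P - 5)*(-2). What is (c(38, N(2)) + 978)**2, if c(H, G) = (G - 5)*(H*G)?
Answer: 1454436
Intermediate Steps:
N(P) = 10 - 2*P (N(P) = (-5 + P)*(-2) = 10 - 2*P)
c(H, G) = G*H*(-5 + G) (c(H, G) = (-5 + G)*(G*H) = G*H*(-5 + G))
(c(38, N(2)) + 978)**2 = ((10 - 2*2)*38*(-5 + (10 - 2*2)) + 978)**2 = ((10 - 4)*38*(-5 + (10 - 4)) + 978)**2 = (6*38*(-5 + 6) + 978)**2 = (6*38*1 + 978)**2 = (228 + 978)**2 = 1206**2 = 1454436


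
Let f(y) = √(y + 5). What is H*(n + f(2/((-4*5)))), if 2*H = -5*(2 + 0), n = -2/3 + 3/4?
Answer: -5/12 - 7*√10/2 ≈ -11.485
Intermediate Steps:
f(y) = √(5 + y)
n = 1/12 (n = -2*⅓ + 3*(¼) = -⅔ + ¾ = 1/12 ≈ 0.083333)
H = -5 (H = (-5*(2 + 0))/2 = (-5*2)/2 = (½)*(-10) = -5)
H*(n + f(2/((-4*5)))) = -5*(1/12 + √(5 + 2/((-4*5)))) = -5*(1/12 + √(5 + 2/(-20))) = -5*(1/12 + √(5 + 2*(-1/20))) = -5*(1/12 + √(5 - ⅒)) = -5*(1/12 + √(49/10)) = -5*(1/12 + 7*√10/10) = -5/12 - 7*√10/2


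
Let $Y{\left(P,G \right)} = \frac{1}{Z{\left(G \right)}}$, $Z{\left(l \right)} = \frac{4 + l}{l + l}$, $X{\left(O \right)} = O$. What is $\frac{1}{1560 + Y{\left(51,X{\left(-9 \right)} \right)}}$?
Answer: $\frac{5}{7818} \approx 0.00063955$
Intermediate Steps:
$Z{\left(l \right)} = \frac{4 + l}{2 l}$
$Y{\left(P,G \right)} = \frac{2 G}{4 + G}$ ($Y{\left(P,G \right)} = \frac{1}{\frac{1}{2} \frac{1}{G} \left(4 + G\right)} = \frac{2 G}{4 + G}$)
$\frac{1}{1560 + Y{\left(51,X{\left(-9 \right)} \right)}} = \frac{1}{1560 + 2 \left(-9\right) \frac{1}{4 - 9}} = \frac{1}{1560 + 2 \left(-9\right) \frac{1}{-5}} = \frac{1}{1560 + 2 \left(-9\right) \left(- \frac{1}{5}\right)} = \frac{1}{1560 + \frac{18}{5}} = \frac{1}{\frac{7818}{5}} = \frac{5}{7818}$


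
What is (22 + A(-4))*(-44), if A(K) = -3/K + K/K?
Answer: -1045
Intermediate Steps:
A(K) = 1 - 3/K (A(K) = -3/K + 1 = 1 - 3/K)
(22 + A(-4))*(-44) = (22 + (-3 - 4)/(-4))*(-44) = (22 - ¼*(-7))*(-44) = (22 + 7/4)*(-44) = (95/4)*(-44) = -1045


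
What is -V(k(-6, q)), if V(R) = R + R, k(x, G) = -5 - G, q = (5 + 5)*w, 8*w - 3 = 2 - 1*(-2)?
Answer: 55/2 ≈ 27.500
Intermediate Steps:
w = 7/8 (w = 3/8 + (2 - 1*(-2))/8 = 3/8 + (2 + 2)/8 = 3/8 + (⅛)*4 = 3/8 + ½ = 7/8 ≈ 0.87500)
q = 35/4 (q = (5 + 5)*(7/8) = 10*(7/8) = 35/4 ≈ 8.7500)
V(R) = 2*R
-V(k(-6, q)) = -2*(-5 - 1*35/4) = -2*(-5 - 35/4) = -2*(-55)/4 = -1*(-55/2) = 55/2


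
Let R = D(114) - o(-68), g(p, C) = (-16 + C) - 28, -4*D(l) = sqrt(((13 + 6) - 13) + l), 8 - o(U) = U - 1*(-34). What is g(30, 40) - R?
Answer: 38 + sqrt(30)/2 ≈ 40.739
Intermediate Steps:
o(U) = -26 - U (o(U) = 8 - (U - 1*(-34)) = 8 - (U + 34) = 8 - (34 + U) = 8 + (-34 - U) = -26 - U)
D(l) = -sqrt(6 + l)/4 (D(l) = -sqrt(((13 + 6) - 13) + l)/4 = -sqrt((19 - 13) + l)/4 = -sqrt(6 + l)/4)
g(p, C) = -44 + C
R = -42 - sqrt(30)/2 (R = -sqrt(6 + 114)/4 - (-26 - 1*(-68)) = -sqrt(30)/2 - (-26 + 68) = -sqrt(30)/2 - 1*42 = -sqrt(30)/2 - 42 = -42 - sqrt(30)/2 ≈ -44.739)
g(30, 40) - R = (-44 + 40) - (-42 - sqrt(30)/2) = -4 + (42 + sqrt(30)/2) = 38 + sqrt(30)/2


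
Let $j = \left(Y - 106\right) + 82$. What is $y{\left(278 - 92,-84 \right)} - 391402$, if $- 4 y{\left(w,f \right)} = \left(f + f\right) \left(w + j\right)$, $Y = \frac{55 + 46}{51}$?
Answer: $- \frac{6536752}{17} \approx -3.8452 \cdot 10^{5}$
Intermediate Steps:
$Y = \frac{101}{51}$ ($Y = 101 \cdot \frac{1}{51} = \frac{101}{51} \approx 1.9804$)
$j = - \frac{1123}{51}$ ($j = \left(\frac{101}{51} - 106\right) + 82 = - \frac{5305}{51} + 82 = - \frac{1123}{51} \approx -22.02$)
$y{\left(w,f \right)} = - \frac{f \left(- \frac{1123}{51} + w\right)}{2}$ ($y{\left(w,f \right)} = - \frac{\left(f + f\right) \left(w - \frac{1123}{51}\right)}{4} = - \frac{2 f \left(- \frac{1123}{51} + w\right)}{4} = - \frac{f \left(- \frac{1123}{51} + w\right)}{2}$)
$y{\left(278 - 92,-84 \right)} - 391402 = \frac{1}{102} \left(-84\right) \left(1123 - 51 \left(278 - 92\right)\right) - 391402 = \frac{1}{102} \left(-84\right) \left(1123 - 9486\right) - 391402 = \frac{1}{102} \left(-84\right) \left(-8363\right) - 391402 = \frac{117082}{17} - 391402 = - \frac{6536752}{17}$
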